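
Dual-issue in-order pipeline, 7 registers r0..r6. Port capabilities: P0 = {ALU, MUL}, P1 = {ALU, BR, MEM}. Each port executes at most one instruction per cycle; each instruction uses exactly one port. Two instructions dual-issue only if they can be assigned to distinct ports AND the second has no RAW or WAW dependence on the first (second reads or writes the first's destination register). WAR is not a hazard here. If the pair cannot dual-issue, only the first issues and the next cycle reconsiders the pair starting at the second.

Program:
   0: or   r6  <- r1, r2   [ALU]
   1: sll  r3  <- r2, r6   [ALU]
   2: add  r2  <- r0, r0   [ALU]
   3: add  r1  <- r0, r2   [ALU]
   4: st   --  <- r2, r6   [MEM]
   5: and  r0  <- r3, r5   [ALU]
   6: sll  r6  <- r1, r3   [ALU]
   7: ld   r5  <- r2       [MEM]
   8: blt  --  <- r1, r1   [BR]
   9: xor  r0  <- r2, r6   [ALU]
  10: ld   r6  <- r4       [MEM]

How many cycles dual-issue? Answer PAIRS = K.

0. or @i0  | RAW r6
1. sll/add @i1+i2  | 2-wide
2. add/st @i3+i4  | 2-wide
3. and/sll @i5+i6  | 2-wide
4. ld @i7  | no-port MEM/BR
5. blt/xor @i8+i9  | 2-wide
6. ld @i10  | tail

PAIRS = 4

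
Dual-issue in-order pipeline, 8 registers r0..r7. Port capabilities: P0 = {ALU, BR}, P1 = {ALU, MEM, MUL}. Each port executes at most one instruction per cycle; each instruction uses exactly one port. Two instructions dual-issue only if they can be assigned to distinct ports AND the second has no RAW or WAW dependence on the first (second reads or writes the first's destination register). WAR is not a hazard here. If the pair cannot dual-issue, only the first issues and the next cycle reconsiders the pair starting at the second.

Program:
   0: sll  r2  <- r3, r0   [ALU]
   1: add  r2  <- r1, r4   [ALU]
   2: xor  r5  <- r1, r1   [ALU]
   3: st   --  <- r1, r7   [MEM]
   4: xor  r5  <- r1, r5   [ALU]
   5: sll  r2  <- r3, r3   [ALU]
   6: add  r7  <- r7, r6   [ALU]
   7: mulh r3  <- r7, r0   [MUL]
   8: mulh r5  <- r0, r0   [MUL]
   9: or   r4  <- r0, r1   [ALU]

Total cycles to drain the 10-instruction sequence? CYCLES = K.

t=0 i0:sll.ALU ; WAW r2
t=1 i1&i2:add.ALU;xor.ALU ; dual
t=2 i3&i4:st.MEM;xor.ALU ; dual
t=3 i5&i6:sll.ALU;add.ALU ; dual
t=4 i7:mulh.MUL ; no-port MUL/MUL
t=5 i8&i9:mulh.MUL;or.ALU ; dual

CYCLES = 6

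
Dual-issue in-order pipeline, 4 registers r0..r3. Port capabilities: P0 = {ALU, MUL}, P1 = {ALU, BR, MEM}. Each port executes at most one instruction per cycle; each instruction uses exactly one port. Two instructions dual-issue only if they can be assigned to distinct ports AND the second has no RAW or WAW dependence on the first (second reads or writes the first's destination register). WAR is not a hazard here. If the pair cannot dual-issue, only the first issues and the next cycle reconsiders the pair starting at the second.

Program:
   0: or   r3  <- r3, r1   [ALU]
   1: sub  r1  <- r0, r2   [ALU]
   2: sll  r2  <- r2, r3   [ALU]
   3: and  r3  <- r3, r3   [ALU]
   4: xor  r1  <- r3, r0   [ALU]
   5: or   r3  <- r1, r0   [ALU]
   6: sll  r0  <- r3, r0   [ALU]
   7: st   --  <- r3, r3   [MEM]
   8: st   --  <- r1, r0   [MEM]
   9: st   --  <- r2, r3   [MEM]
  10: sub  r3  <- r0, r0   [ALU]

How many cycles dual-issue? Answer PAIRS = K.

c0: i0,i1 or;sub  pair
c1: i2,i3 sll;and  pair
c2: i4 xor  RAW r1
c3: i5 or  RAW r3
c4: i6,i7 sll;st  pair
c5: i8 st  no-port MEM/MEM
c6: i9,i10 st;sub  pair

PAIRS = 4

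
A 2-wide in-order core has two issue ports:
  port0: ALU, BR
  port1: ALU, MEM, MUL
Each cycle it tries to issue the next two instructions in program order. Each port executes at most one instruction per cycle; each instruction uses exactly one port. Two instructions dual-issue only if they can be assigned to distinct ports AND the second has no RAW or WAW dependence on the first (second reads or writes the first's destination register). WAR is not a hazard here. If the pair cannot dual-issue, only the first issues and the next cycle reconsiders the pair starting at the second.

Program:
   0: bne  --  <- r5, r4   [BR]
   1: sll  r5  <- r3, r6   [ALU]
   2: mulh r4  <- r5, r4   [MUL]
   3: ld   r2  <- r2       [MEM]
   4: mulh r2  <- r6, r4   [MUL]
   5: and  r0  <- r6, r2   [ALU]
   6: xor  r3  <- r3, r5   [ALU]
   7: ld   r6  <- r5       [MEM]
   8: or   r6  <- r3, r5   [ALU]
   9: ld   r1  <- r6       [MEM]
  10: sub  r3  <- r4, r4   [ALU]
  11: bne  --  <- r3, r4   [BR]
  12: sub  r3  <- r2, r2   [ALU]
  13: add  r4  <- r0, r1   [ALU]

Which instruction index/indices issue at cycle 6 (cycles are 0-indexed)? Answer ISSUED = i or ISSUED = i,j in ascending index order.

ISSUED = 8

[0] i0+i1  bne.BR+sll.ALU  -- pair
[1] i2  mulh.MUL  -- no-port MUL/MEM
[2] i3  ld.MEM  -- no-port MEM/MUL
[3] i4  mulh.MUL  -- RAW r2
[4] i5+i6  and.ALU+xor.ALU  -- pair
[5] i7  ld.MEM  -- WAW r6
[6] i8  or.ALU  -- RAW r6
[7] i9+i10  ld.MEM+sub.ALU  -- pair
[8] i11+i12  bne.BR+sub.ALU  -- pair
[9] i13  add.ALU  -- tail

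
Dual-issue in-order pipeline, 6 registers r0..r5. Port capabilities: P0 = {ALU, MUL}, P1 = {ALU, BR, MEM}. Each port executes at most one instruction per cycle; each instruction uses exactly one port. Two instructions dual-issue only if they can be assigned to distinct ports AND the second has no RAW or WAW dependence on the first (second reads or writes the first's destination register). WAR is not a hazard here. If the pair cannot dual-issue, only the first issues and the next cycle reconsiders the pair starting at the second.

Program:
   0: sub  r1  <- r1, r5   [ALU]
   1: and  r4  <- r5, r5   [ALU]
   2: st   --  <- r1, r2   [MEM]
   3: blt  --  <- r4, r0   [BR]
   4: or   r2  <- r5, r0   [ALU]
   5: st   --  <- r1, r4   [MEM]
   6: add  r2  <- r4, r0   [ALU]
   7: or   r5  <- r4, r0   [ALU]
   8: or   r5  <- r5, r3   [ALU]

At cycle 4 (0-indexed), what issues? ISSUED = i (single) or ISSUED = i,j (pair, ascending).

0. sub.ALU+and.ALU @i0/i1  | dual
1. st.MEM @i2  | no-port MEM/BR
2. blt.BR+or.ALU @i3/i4  | dual
3. st.MEM+add.ALU @i5/i6  | dual
4. or.ALU @i7  | RAW+WAW r5
5. or.ALU @i8  | tail

ISSUED = 7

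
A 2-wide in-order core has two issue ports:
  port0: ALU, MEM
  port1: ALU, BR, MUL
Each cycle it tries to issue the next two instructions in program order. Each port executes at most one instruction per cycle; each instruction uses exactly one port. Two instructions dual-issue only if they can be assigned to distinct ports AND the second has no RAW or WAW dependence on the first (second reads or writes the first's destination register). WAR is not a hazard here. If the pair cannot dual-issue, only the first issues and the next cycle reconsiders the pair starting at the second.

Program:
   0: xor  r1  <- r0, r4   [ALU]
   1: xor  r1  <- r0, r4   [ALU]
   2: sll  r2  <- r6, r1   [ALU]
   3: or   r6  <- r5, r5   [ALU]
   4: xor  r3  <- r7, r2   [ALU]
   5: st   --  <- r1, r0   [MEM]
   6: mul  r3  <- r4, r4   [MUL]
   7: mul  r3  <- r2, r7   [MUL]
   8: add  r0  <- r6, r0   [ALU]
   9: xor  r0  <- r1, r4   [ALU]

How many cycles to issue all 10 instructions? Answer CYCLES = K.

c0: i0 xor.ALU  WAW r1
c1: i1 xor.ALU  RAW r1
c2: i2,i3 sll.ALU+or.ALU  dual
c3: i4,i5 xor.ALU+st.MEM  dual
c4: i6 mul.MUL  no-port MUL/MUL
c5: i7,i8 mul.MUL+add.ALU  dual
c6: i9 xor.ALU  tail

CYCLES = 7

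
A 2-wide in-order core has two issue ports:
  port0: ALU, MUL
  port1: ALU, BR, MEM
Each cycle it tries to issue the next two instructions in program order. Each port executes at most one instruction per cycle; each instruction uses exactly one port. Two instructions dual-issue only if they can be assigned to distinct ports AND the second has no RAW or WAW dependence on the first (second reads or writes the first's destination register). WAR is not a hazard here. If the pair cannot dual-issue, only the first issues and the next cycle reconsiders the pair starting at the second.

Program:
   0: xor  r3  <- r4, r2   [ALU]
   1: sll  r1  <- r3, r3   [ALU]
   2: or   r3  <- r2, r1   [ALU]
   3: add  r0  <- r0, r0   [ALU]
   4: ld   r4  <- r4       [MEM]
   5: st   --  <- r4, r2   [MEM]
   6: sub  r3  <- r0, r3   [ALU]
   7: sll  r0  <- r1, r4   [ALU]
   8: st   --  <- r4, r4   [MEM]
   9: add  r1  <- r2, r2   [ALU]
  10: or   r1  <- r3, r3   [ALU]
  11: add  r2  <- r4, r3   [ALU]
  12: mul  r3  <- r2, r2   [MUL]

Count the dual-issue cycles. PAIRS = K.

PAIRS = 4

0. xor @i0  | RAW r3
1. sll @i1  | RAW r1
2. or/add @i2,i3  | dual
3. ld @i4  | no-port MEM/MEM
4. st/sub @i5,i6  | dual
5. sll/st @i7,i8  | dual
6. add @i9  | WAW r1
7. or/add @i10,i11  | dual
8. mul @i12  | tail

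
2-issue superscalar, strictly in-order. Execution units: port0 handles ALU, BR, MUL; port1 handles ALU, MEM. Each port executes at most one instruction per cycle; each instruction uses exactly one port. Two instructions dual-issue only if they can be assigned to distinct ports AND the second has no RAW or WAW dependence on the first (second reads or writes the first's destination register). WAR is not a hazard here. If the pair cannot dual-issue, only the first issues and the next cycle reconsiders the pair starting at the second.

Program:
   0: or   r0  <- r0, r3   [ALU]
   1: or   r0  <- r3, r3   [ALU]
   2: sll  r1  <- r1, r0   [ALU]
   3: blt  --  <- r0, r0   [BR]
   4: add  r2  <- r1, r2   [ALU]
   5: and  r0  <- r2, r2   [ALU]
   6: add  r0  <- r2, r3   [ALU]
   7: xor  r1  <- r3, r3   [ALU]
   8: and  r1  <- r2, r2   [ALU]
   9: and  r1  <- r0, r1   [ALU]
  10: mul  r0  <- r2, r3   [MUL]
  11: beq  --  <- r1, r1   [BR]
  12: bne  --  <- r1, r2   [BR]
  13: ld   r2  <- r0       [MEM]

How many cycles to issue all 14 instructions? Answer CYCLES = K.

CYCLES = 10

[0] i0  or.ALU  -- WAW r0
[1] i1  or.ALU  -- RAW r0
[2] i2/i3  sll.ALU blt.BR  -- pair
[3] i4  add.ALU  -- RAW r2
[4] i5  and.ALU  -- WAW r0
[5] i6/i7  add.ALU xor.ALU  -- pair
[6] i8  and.ALU  -- RAW+WAW r1
[7] i9/i10  and.ALU mul.MUL  -- pair
[8] i11  beq.BR  -- no-port BR/BR
[9] i12/i13  bne.BR ld.MEM  -- pair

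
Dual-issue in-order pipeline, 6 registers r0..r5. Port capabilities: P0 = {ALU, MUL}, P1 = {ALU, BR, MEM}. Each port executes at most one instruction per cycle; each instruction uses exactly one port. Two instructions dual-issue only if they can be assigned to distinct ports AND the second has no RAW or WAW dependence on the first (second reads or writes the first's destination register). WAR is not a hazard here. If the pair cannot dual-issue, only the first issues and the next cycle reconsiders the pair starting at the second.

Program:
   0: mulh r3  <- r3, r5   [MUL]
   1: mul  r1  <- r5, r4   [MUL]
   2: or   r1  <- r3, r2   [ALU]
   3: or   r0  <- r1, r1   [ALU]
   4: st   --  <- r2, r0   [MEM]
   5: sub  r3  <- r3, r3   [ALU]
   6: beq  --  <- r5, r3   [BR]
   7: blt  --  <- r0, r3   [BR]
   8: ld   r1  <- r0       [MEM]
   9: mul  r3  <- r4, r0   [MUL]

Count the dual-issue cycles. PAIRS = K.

PAIRS = 2

c0: i0 mulh.MUL  no-port MUL/MUL
c1: i1 mul.MUL  WAW r1
c2: i2 or.ALU  RAW r1
c3: i3 or.ALU  RAW r0
c4: i4&i5 st.MEM;sub.ALU  dual
c5: i6 beq.BR  no-port BR/BR
c6: i7 blt.BR  no-port BR/MEM
c7: i8&i9 ld.MEM;mul.MUL  dual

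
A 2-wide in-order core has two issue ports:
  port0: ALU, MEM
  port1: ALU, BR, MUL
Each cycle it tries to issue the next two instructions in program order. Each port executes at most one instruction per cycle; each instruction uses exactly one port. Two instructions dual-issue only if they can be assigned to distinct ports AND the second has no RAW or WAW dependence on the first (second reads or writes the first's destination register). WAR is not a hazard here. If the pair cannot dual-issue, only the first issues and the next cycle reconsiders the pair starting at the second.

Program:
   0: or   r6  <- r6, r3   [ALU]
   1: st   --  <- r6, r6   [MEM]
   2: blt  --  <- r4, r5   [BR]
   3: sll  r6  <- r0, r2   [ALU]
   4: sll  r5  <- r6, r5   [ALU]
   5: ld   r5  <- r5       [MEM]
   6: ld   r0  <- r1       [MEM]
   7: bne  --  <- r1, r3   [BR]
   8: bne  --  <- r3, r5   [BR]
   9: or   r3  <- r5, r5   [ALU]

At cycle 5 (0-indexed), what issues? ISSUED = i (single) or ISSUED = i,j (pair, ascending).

ISSUED = 6,7

#0 head=0: or.ALU i0 RAW r6
#1 head=1: st.MEM/blt.BR i1,i2 2-wide
#2 head=3: sll.ALU i3 RAW r6
#3 head=4: sll.ALU i4 RAW+WAW r5
#4 head=5: ld.MEM i5 no-port MEM/MEM
#5 head=6: ld.MEM/bne.BR i6,i7 2-wide
#6 head=8: bne.BR/or.ALU i8,i9 2-wide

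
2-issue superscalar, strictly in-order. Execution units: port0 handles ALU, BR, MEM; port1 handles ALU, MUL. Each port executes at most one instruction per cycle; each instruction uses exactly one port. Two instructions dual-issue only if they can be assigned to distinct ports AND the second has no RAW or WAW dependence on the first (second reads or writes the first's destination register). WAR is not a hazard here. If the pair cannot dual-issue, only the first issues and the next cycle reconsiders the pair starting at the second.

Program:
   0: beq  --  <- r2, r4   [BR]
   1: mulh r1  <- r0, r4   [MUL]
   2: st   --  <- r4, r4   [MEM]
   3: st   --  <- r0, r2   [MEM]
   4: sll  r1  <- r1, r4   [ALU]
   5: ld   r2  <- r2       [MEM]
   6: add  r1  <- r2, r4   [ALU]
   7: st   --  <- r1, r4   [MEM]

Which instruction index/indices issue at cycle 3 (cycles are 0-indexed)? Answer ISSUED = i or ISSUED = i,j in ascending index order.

#0 head=0: beq.BR;mulh.MUL i0,i1 dual
#1 head=2: st.MEM i2 no-port MEM/MEM
#2 head=3: st.MEM;sll.ALU i3,i4 dual
#3 head=5: ld.MEM i5 RAW r2
#4 head=6: add.ALU i6 RAW r1
#5 head=7: st.MEM i7 tail

ISSUED = 5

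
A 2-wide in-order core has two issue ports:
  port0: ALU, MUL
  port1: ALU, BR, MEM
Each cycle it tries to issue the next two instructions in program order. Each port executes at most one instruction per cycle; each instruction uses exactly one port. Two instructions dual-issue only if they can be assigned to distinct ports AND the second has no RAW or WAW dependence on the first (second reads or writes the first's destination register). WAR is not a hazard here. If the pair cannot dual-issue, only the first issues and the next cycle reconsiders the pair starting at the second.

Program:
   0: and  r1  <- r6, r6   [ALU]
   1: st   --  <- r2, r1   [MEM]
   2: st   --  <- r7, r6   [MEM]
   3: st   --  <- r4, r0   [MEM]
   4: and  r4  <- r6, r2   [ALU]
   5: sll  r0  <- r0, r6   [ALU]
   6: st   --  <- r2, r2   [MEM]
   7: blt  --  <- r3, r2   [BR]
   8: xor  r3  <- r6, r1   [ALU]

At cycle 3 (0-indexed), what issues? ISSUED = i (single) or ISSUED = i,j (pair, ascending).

ISSUED = 3,4

#0 head=0: and.ALU i0 RAW r1
#1 head=1: st.MEM i1 no-port MEM/MEM
#2 head=2: st.MEM i2 no-port MEM/MEM
#3 head=3: st.MEM;and.ALU i3&i4 pair
#4 head=5: sll.ALU;st.MEM i5&i6 pair
#5 head=7: blt.BR;xor.ALU i7&i8 pair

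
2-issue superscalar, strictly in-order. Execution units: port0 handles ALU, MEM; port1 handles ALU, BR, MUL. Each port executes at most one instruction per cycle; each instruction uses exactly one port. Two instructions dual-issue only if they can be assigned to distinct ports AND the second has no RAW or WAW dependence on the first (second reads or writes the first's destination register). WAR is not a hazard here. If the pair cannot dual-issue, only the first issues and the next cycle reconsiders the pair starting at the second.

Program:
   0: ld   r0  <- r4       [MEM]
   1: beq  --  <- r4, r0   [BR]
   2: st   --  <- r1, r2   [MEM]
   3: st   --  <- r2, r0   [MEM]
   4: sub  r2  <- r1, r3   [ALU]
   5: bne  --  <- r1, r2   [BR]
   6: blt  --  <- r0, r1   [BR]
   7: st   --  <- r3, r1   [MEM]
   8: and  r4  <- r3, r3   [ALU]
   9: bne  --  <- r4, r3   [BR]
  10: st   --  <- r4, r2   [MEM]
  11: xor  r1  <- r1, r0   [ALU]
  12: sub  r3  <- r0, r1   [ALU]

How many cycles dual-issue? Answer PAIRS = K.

#0 head=0: ld i0 RAW r0
#1 head=1: beq/st i1&i2 dual
#2 head=3: st/sub i3&i4 dual
#3 head=5: bne i5 no-port BR/BR
#4 head=6: blt/st i6&i7 dual
#5 head=8: and i8 RAW r4
#6 head=9: bne/st i9&i10 dual
#7 head=11: xor i11 RAW r1
#8 head=12: sub i12 tail

PAIRS = 4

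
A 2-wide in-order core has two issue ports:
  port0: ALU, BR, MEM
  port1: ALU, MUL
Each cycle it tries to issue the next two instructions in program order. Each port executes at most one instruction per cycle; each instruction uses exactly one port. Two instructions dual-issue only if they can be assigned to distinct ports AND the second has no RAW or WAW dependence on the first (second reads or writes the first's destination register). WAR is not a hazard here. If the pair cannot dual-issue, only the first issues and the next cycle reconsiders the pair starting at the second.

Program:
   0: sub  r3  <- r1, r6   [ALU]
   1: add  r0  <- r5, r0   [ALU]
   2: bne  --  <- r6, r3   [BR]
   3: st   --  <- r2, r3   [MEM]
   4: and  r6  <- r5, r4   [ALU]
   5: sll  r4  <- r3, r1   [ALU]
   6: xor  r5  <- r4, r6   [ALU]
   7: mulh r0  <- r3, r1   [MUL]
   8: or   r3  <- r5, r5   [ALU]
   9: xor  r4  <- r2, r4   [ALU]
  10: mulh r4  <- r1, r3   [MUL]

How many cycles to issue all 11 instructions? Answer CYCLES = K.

CYCLES = 7

c0: i0&i1 sub;add  2-wide
c1: i2 bne  no-port BR/MEM
c2: i3&i4 st;and  2-wide
c3: i5 sll  RAW r4
c4: i6&i7 xor;mulh  2-wide
c5: i8&i9 or;xor  2-wide
c6: i10 mulh  tail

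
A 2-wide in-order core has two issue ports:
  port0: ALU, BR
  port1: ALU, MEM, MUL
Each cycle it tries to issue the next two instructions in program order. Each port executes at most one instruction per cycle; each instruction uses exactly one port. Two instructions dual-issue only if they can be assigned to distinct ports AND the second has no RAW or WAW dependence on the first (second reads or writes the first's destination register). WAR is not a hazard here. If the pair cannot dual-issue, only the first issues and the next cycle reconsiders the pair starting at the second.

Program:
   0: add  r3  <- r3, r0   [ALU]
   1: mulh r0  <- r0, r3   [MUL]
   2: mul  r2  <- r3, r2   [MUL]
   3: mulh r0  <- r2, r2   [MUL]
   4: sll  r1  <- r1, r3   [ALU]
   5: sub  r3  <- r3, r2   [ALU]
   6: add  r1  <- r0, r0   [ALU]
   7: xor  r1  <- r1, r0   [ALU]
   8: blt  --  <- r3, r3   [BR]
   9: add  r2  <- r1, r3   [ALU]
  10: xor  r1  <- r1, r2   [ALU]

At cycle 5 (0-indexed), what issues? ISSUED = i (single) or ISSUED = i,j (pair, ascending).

ISSUED = 7,8

#0 head=0: add.ALU i0 RAW r3
#1 head=1: mulh.MUL i1 no-port MUL/MUL
#2 head=2: mul.MUL i2 no-port MUL/MUL
#3 head=3: mulh.MUL sll.ALU i3&i4 2-wide
#4 head=5: sub.ALU add.ALU i5&i6 2-wide
#5 head=7: xor.ALU blt.BR i7&i8 2-wide
#6 head=9: add.ALU i9 RAW r2
#7 head=10: xor.ALU i10 tail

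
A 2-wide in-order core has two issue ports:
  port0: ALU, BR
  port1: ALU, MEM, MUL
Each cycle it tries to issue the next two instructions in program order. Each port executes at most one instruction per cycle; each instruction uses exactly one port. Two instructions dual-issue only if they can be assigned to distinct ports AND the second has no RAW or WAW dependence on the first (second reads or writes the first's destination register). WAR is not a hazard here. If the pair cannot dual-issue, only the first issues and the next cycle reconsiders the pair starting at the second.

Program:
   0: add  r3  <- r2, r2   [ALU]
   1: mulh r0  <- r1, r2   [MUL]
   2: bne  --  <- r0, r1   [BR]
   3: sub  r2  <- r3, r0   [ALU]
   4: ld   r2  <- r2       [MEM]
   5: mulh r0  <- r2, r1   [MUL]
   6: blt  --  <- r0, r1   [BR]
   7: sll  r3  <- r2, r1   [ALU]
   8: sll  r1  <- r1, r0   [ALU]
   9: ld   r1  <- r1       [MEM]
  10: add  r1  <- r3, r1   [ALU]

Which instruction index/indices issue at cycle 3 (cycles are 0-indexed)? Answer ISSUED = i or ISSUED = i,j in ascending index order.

ISSUED = 5

0. add.ALU/mulh.MUL @i0,i1  | pair
1. bne.BR/sub.ALU @i2,i3  | pair
2. ld.MEM @i4  | no-port MEM/MUL
3. mulh.MUL @i5  | RAW r0
4. blt.BR/sll.ALU @i6,i7  | pair
5. sll.ALU @i8  | RAW+WAW r1
6. ld.MEM @i9  | RAW+WAW r1
7. add.ALU @i10  | tail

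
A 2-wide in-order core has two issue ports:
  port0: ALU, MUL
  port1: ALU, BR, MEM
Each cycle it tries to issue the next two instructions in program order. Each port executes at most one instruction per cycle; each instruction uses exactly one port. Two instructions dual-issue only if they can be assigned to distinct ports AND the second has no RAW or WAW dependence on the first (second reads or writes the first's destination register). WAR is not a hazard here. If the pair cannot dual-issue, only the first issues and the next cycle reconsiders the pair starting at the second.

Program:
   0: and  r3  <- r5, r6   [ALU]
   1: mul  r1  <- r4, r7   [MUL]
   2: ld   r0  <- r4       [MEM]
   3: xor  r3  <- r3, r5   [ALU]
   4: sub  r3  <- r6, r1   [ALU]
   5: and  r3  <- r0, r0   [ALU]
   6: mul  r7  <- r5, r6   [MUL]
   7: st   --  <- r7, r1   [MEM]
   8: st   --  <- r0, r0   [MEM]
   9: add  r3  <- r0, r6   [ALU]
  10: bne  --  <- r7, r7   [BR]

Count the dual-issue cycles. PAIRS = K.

c0: i0,i1 and.ALU+mul.MUL  dual
c1: i2,i3 ld.MEM+xor.ALU  dual
c2: i4 sub.ALU  WAW r3
c3: i5,i6 and.ALU+mul.MUL  dual
c4: i7 st.MEM  no-port MEM/MEM
c5: i8,i9 st.MEM+add.ALU  dual
c6: i10 bne.BR  tail

PAIRS = 4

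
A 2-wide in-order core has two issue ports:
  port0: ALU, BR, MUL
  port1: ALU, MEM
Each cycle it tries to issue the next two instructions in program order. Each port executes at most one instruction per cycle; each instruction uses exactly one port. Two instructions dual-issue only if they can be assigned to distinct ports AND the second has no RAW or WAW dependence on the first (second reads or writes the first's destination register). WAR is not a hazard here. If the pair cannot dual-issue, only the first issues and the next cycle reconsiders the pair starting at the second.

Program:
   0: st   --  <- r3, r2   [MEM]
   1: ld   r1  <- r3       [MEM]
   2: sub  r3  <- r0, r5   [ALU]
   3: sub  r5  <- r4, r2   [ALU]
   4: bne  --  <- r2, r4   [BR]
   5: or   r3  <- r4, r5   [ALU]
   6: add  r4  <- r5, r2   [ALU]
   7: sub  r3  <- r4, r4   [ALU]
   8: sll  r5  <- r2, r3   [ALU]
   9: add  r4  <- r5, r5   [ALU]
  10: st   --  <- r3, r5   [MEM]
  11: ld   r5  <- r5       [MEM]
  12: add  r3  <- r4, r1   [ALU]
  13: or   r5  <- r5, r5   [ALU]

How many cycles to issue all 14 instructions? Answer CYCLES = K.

c0: i0 st.MEM  no-port MEM/MEM
c1: i1/i2 ld.MEM sub.ALU  2-wide
c2: i3/i4 sub.ALU bne.BR  2-wide
c3: i5/i6 or.ALU add.ALU  2-wide
c4: i7 sub.ALU  RAW r3
c5: i8 sll.ALU  RAW r5
c6: i9/i10 add.ALU st.MEM  2-wide
c7: i11/i12 ld.MEM add.ALU  2-wide
c8: i13 or.ALU  tail

CYCLES = 9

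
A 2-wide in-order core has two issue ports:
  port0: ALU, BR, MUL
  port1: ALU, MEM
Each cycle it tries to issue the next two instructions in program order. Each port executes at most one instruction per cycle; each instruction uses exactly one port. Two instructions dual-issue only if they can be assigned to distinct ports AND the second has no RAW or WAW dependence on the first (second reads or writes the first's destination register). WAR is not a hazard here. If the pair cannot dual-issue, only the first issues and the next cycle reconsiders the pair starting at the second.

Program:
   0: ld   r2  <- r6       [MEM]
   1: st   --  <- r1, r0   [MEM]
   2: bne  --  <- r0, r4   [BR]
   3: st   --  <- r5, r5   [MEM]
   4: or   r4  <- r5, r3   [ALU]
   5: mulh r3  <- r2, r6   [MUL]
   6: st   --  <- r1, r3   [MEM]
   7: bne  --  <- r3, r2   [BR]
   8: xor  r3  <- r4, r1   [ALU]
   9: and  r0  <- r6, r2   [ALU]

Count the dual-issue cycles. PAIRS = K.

  cy0 -> i0 (ld) no-port MEM/MEM
  cy1 -> i1,i2 (st bne) pair
  cy2 -> i3,i4 (st or) pair
  cy3 -> i5 (mulh) RAW r3
  cy4 -> i6,i7 (st bne) pair
  cy5 -> i8,i9 (xor and) pair

PAIRS = 4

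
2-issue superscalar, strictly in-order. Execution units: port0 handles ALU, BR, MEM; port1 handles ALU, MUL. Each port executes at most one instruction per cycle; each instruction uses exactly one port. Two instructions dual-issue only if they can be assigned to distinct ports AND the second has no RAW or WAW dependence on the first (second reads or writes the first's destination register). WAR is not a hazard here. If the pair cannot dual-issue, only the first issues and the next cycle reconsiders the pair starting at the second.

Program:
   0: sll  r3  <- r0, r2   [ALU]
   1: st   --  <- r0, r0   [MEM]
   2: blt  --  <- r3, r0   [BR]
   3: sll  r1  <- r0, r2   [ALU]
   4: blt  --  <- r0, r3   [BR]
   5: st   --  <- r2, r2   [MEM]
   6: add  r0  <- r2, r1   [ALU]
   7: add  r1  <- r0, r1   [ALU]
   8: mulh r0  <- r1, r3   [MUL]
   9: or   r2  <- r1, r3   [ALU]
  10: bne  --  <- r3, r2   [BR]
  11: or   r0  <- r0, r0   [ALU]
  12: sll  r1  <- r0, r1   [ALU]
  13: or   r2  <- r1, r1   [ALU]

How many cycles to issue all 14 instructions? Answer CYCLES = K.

0. sll/st @i0/i1  | pair
1. blt/sll @i2/i3  | pair
2. blt @i4  | no-port BR/MEM
3. st/add @i5/i6  | pair
4. add @i7  | RAW r1
5. mulh/or @i8/i9  | pair
6. bne/or @i10/i11  | pair
7. sll @i12  | RAW r1
8. or @i13  | tail

CYCLES = 9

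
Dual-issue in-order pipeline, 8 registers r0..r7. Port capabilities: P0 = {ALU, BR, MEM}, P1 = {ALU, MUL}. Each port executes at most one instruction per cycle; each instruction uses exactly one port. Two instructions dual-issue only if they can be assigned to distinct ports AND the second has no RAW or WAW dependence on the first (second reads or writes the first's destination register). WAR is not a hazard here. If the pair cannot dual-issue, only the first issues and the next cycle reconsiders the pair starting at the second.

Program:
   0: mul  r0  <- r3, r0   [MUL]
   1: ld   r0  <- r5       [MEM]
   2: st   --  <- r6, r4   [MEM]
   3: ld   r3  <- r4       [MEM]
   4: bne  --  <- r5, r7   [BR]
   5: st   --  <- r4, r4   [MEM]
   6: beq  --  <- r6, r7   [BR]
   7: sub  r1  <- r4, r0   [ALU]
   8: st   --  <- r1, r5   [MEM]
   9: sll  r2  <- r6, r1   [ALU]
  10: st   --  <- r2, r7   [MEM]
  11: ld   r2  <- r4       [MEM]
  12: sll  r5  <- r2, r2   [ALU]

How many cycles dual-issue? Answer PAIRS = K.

PAIRS = 2

c0: i0 mul.MUL  WAW r0
c1: i1 ld.MEM  no-port MEM/MEM
c2: i2 st.MEM  no-port MEM/MEM
c3: i3 ld.MEM  no-port MEM/BR
c4: i4 bne.BR  no-port BR/MEM
c5: i5 st.MEM  no-port MEM/BR
c6: i6/i7 beq.BR/sub.ALU  2-wide
c7: i8/i9 st.MEM/sll.ALU  2-wide
c8: i10 st.MEM  no-port MEM/MEM
c9: i11 ld.MEM  RAW r2
c10: i12 sll.ALU  tail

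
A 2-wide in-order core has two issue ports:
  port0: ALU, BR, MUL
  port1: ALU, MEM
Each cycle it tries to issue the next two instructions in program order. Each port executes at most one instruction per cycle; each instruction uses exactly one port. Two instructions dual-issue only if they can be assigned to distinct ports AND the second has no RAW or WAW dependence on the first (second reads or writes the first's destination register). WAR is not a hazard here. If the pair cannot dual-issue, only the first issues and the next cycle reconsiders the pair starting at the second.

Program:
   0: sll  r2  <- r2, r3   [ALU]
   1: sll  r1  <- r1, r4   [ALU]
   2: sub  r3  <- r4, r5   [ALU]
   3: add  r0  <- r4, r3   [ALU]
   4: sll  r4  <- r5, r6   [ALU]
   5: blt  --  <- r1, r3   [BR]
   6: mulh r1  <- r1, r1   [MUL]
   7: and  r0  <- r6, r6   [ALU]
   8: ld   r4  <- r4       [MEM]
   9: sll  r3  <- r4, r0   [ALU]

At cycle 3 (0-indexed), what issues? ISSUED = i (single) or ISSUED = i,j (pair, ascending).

#0 head=0: sll.ALU sll.ALU i0&i1 pair
#1 head=2: sub.ALU i2 RAW r3
#2 head=3: add.ALU sll.ALU i3&i4 pair
#3 head=5: blt.BR i5 no-port BR/MUL
#4 head=6: mulh.MUL and.ALU i6&i7 pair
#5 head=8: ld.MEM i8 RAW r4
#6 head=9: sll.ALU i9 tail

ISSUED = 5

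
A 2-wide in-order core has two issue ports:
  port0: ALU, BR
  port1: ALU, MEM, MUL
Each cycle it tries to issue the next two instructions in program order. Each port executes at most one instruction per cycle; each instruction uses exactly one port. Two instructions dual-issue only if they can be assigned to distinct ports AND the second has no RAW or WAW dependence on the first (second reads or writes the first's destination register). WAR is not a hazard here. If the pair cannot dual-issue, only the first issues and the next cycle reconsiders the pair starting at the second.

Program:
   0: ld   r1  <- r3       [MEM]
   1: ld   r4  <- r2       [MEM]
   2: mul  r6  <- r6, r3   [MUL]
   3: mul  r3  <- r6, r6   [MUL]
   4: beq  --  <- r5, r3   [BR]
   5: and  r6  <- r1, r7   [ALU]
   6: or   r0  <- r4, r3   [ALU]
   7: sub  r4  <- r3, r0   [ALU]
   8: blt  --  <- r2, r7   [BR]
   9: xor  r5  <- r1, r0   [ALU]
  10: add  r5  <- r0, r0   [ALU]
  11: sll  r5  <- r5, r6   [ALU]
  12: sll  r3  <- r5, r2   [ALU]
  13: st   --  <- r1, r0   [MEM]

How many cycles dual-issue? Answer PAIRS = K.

t=0 i0:ld ; no-port MEM/MEM
t=1 i1:ld ; no-port MEM/MUL
t=2 i2:mul ; no-port MUL/MUL
t=3 i3:mul ; RAW r3
t=4 i4/i5:beq and ; pair
t=5 i6:or ; RAW r0
t=6 i7/i8:sub blt ; pair
t=7 i9:xor ; WAW r5
t=8 i10:add ; RAW+WAW r5
t=9 i11:sll ; RAW r5
t=10 i12/i13:sll st ; pair

PAIRS = 3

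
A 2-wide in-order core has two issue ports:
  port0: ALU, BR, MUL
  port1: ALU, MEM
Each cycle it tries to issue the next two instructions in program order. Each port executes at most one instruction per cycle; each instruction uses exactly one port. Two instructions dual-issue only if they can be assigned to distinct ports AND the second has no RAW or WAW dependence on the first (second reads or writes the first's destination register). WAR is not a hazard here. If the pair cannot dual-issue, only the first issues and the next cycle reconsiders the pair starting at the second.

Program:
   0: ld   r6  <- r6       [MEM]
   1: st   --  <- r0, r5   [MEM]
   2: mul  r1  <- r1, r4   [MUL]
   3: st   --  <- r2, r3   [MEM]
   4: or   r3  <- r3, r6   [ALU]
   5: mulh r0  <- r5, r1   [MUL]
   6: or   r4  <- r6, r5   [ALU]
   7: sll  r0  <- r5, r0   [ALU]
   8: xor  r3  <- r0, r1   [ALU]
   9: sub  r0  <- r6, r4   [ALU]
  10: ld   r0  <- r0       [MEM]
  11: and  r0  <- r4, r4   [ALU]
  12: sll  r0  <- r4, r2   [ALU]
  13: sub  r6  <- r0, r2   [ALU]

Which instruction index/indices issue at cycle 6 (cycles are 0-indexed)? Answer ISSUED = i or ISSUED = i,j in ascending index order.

#0 head=0: ld i0 no-port MEM/MEM
#1 head=1: st mul i1,i2 2-wide
#2 head=3: st or i3,i4 2-wide
#3 head=5: mulh or i5,i6 2-wide
#4 head=7: sll i7 RAW r0
#5 head=8: xor sub i8,i9 2-wide
#6 head=10: ld i10 WAW r0
#7 head=11: and i11 WAW r0
#8 head=12: sll i12 RAW r0
#9 head=13: sub i13 tail

ISSUED = 10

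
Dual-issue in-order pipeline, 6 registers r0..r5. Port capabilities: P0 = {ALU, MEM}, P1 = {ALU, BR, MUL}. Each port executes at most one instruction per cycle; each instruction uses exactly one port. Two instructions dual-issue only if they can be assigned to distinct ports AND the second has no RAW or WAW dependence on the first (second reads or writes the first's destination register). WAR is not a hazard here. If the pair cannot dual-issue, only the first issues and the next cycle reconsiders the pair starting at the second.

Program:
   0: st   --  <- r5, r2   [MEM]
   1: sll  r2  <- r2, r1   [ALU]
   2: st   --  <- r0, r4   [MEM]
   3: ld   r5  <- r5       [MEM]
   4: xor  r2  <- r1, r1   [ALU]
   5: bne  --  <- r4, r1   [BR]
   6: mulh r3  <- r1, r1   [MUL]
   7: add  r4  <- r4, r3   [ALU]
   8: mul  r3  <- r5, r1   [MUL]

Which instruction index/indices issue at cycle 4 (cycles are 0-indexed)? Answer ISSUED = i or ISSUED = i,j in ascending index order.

t=0 i0/i1:st.MEM/sll.ALU ; dual
t=1 i2:st.MEM ; no-port MEM/MEM
t=2 i3/i4:ld.MEM/xor.ALU ; dual
t=3 i5:bne.BR ; no-port BR/MUL
t=4 i6:mulh.MUL ; RAW r3
t=5 i7/i8:add.ALU/mul.MUL ; dual

ISSUED = 6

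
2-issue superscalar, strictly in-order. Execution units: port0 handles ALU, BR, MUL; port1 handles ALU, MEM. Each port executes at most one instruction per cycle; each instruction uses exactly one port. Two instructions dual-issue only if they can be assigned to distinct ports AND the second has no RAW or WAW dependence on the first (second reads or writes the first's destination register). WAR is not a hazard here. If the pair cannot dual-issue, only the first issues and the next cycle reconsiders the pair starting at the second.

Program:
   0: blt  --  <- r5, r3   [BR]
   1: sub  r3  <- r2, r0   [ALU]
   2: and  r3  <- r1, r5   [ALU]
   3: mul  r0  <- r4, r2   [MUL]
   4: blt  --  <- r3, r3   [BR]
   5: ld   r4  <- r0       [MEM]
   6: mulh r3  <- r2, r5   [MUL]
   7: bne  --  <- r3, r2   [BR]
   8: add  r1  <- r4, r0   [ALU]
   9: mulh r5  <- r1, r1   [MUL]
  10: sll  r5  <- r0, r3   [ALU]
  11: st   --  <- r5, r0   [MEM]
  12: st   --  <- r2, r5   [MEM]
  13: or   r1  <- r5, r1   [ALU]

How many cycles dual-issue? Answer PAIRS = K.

PAIRS = 5

c0: i0,i1 blt.BR+sub.ALU  dual
c1: i2,i3 and.ALU+mul.MUL  dual
c2: i4,i5 blt.BR+ld.MEM  dual
c3: i6 mulh.MUL  no-port MUL/BR
c4: i7,i8 bne.BR+add.ALU  dual
c5: i9 mulh.MUL  WAW r5
c6: i10 sll.ALU  RAW r5
c7: i11 st.MEM  no-port MEM/MEM
c8: i12,i13 st.MEM+or.ALU  dual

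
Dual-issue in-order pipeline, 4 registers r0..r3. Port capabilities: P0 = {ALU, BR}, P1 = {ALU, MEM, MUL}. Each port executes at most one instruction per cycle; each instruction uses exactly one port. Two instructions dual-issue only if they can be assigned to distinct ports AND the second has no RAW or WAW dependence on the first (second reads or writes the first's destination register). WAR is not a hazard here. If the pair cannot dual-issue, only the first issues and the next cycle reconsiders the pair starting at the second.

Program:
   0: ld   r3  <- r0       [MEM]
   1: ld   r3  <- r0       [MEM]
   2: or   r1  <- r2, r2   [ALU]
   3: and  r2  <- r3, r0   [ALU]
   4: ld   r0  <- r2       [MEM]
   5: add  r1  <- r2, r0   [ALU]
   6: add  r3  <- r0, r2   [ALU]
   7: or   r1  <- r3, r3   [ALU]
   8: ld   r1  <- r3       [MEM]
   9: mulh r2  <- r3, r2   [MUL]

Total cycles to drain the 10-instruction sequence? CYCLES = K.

CYCLES = 8

[0] i0  ld.MEM  -- no-port MEM/MEM
[1] i1,i2  ld.MEM+or.ALU  -- 2-wide
[2] i3  and.ALU  -- RAW r2
[3] i4  ld.MEM  -- RAW r0
[4] i5,i6  add.ALU+add.ALU  -- 2-wide
[5] i7  or.ALU  -- WAW r1
[6] i8  ld.MEM  -- no-port MEM/MUL
[7] i9  mulh.MUL  -- tail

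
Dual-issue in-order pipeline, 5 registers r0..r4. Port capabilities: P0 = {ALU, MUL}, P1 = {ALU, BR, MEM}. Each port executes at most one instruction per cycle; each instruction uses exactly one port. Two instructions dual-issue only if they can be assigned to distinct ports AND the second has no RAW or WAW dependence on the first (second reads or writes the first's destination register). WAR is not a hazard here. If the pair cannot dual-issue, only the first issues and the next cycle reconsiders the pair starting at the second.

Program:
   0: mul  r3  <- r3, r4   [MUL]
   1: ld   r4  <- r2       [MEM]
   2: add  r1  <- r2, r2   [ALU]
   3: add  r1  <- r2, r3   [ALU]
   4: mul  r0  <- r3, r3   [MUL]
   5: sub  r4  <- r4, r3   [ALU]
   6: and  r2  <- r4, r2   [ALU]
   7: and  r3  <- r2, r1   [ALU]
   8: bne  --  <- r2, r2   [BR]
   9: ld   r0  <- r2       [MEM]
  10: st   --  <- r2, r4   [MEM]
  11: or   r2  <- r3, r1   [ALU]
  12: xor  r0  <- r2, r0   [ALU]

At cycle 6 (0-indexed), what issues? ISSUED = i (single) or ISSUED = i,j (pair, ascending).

c0: i0&i1 mul.MUL/ld.MEM  2-wide
c1: i2 add.ALU  WAW r1
c2: i3&i4 add.ALU/mul.MUL  2-wide
c3: i5 sub.ALU  RAW r4
c4: i6 and.ALU  RAW r2
c5: i7&i8 and.ALU/bne.BR  2-wide
c6: i9 ld.MEM  no-port MEM/MEM
c7: i10&i11 st.MEM/or.ALU  2-wide
c8: i12 xor.ALU  tail

ISSUED = 9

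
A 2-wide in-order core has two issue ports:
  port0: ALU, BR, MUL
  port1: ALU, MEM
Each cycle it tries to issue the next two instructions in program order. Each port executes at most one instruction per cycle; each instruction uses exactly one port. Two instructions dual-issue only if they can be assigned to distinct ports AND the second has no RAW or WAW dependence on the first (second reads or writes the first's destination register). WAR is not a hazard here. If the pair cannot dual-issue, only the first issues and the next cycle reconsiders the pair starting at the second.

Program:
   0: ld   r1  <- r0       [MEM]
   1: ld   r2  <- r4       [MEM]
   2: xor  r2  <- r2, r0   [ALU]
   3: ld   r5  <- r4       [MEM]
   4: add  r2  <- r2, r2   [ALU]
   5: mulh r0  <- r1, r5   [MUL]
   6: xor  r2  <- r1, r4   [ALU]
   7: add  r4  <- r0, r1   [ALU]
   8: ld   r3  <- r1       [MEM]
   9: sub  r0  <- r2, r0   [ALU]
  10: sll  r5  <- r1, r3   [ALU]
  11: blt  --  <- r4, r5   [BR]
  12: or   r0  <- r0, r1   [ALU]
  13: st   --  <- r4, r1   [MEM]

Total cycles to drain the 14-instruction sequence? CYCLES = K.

  cy0 -> i0 (ld.MEM) no-port MEM/MEM
  cy1 -> i1 (ld.MEM) RAW+WAW r2
  cy2 -> i2,i3 (xor.ALU+ld.MEM) dual
  cy3 -> i4,i5 (add.ALU+mulh.MUL) dual
  cy4 -> i6,i7 (xor.ALU+add.ALU) dual
  cy5 -> i8,i9 (ld.MEM+sub.ALU) dual
  cy6 -> i10 (sll.ALU) RAW r5
  cy7 -> i11,i12 (blt.BR+or.ALU) dual
  cy8 -> i13 (st.MEM) tail

CYCLES = 9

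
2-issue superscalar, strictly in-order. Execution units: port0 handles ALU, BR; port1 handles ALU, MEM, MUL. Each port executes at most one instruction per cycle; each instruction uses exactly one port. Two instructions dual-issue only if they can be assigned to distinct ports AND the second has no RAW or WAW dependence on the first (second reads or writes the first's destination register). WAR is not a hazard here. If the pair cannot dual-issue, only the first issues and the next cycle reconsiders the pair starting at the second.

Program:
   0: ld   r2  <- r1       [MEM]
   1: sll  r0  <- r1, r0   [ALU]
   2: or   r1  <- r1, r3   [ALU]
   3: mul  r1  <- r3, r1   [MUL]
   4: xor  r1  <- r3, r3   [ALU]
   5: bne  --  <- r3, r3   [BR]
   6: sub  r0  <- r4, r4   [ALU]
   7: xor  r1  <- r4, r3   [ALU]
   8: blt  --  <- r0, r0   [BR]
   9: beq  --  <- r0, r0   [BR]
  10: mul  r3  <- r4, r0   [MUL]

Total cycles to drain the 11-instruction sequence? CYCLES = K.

CYCLES = 7

0. ld.MEM sll.ALU @i0/i1  | 2-wide
1. or.ALU @i2  | RAW+WAW r1
2. mul.MUL @i3  | WAW r1
3. xor.ALU bne.BR @i4/i5  | 2-wide
4. sub.ALU xor.ALU @i6/i7  | 2-wide
5. blt.BR @i8  | no-port BR/BR
6. beq.BR mul.MUL @i9/i10  | 2-wide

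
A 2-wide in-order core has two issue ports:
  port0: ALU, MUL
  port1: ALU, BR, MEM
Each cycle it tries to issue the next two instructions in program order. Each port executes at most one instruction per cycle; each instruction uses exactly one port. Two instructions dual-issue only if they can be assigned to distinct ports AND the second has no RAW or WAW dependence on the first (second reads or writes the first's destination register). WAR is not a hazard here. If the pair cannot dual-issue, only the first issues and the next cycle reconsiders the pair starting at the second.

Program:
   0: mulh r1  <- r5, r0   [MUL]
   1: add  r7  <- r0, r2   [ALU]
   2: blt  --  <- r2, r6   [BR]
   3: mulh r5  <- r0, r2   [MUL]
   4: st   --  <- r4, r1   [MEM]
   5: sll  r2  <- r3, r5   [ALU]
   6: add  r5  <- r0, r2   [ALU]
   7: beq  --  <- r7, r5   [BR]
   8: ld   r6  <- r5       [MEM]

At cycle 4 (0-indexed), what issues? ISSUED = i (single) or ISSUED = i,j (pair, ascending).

ISSUED = 7

  cy0 -> i0/i1 (mulh.MUL/add.ALU) pair
  cy1 -> i2/i3 (blt.BR/mulh.MUL) pair
  cy2 -> i4/i5 (st.MEM/sll.ALU) pair
  cy3 -> i6 (add.ALU) RAW r5
  cy4 -> i7 (beq.BR) no-port BR/MEM
  cy5 -> i8 (ld.MEM) tail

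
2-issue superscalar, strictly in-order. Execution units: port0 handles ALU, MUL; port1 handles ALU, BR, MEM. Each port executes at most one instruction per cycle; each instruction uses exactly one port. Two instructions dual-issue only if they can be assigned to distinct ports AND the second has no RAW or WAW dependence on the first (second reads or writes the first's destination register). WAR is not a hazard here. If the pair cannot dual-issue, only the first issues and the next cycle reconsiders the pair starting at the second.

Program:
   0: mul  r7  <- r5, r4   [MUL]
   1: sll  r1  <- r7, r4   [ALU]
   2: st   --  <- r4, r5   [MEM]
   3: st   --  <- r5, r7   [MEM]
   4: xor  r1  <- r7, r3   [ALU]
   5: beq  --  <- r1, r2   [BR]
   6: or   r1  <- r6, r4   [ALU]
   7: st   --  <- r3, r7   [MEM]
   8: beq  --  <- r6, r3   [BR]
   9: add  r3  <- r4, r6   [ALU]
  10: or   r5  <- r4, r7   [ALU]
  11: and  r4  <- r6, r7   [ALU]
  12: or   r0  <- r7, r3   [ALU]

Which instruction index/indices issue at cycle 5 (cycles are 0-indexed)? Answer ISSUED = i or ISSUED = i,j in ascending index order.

ISSUED = 8,9

[0] i0  mul.MUL  -- RAW r7
[1] i1+i2  sll.ALU;st.MEM  -- pair
[2] i3+i4  st.MEM;xor.ALU  -- pair
[3] i5+i6  beq.BR;or.ALU  -- pair
[4] i7  st.MEM  -- no-port MEM/BR
[5] i8+i9  beq.BR;add.ALU  -- pair
[6] i10+i11  or.ALU;and.ALU  -- pair
[7] i12  or.ALU  -- tail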